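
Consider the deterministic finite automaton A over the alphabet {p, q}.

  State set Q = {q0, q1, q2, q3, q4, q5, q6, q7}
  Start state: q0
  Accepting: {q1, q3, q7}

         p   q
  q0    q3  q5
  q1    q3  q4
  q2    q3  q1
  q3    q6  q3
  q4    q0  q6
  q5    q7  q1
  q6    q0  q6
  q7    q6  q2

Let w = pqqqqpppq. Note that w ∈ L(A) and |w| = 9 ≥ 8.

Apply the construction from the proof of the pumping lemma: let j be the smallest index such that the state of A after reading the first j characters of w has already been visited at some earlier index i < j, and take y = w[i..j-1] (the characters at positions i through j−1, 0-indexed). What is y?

q

Run of A on w = p q q q q p p p q:
  step 0: q0  (start)
  step 1: q3  (read p: q0→q3)
  step 2: q3  (read q: q3→q3)   ← first repeat (q3 seen earlier)
  step 3: q3  (read q: q3→q3)
  step 4: q3  (read q: q3→q3)
  step 5: q3  (read q: q3→q3)
  step 6: q6  (read p: q3→q6)
  step 7: q0  (read p: q6→q0)
  step 8: q3  (read p: q0→q3)
  step 9: q3  (read q: q3→q3)

So i = 1, j = 2, giving x = w[0:1] = p, y = w[1:2] = q, z = w[2:9] = qqqpppq.
Check: |xy| = 2 ≤ 8 and |y| = 1 ≥ 1. Reading y takes A from q3 back to q3, so every xyⁱz is accepted.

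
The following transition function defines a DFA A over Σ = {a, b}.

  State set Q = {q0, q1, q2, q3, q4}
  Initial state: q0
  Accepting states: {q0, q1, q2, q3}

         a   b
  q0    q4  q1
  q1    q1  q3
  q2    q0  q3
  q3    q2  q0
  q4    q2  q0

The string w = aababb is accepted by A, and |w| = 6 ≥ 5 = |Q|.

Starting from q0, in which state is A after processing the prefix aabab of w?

q3

Run of A on the first 5 characters of w = a a b a b:
  step 0: q0  (start)
  step 1: q4  (read a: q0→q4)
  step 2: q2  (read a: q4→q2)
  step 3: q3  (read b: q2→q3)
  step 4: q2  (read a: q3→q2)
  step 5: q3  (read b: q2→q3)

After reading 5 characters, A is in state q3.
(This kind of state-tracing is the core of the pumping-lemma construction: with 5 states, pigeonhole forces a repeat within the first 5 steps.)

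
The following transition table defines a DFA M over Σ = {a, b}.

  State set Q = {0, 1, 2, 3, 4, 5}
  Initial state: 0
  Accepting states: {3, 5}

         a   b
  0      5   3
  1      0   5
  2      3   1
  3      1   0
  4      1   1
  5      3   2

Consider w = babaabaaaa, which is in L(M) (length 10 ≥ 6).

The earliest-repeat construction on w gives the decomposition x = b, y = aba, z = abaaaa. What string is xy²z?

xy^2z = b·aba·aba·abaaaa = babaabaabaaaa.
Reading y = aba takes M from 3 back to 3, so after x·y·y the machine is still in 3, and z then leads to the accepting state 5. Hence babaabaabaaaa ∈ L(M).

babaabaabaaaa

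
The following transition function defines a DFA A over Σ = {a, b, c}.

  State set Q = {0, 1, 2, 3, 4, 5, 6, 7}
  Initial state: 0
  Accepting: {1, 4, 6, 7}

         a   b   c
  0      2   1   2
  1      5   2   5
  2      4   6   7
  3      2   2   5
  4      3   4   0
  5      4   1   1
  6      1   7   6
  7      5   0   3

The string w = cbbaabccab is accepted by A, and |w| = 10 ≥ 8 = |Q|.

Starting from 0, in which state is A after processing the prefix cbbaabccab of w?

State sequence: 0 -c-> 2 -b-> 6 -b-> 7 -a-> 5 -a-> 4 -b-> 4 -c-> 0 -c-> 2 -a-> 4 -b-> 4

After reading 10 characters, A is in state 4.

4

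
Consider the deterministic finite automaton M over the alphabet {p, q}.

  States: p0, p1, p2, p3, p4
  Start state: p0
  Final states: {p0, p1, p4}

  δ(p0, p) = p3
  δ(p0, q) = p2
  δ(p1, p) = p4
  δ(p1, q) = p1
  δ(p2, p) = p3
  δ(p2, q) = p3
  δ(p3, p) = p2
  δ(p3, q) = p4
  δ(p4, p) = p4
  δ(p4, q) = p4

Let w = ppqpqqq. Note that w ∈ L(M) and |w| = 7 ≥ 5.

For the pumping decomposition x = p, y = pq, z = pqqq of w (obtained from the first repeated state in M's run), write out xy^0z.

xy⁰z = xz = p·pqqq = ppqqq.
Reading y = pq takes M from p3 back to p3, so after x the machine is still in p3, and z then leads to the accepting state p4. Hence ppqqq ∈ L(M).

ppqqq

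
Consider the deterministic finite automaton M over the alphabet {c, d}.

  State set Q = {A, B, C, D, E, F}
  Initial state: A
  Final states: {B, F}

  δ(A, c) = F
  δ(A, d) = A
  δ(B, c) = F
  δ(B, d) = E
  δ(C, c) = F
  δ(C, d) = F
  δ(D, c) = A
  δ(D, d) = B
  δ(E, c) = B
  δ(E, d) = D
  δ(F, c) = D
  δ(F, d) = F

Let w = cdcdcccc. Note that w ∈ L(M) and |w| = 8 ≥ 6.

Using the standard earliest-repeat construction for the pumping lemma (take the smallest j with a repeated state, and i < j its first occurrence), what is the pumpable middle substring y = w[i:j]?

d

Run of M on w = c d c d c c c c:
  step 0: A  (start)
  step 1: F  (read c: A→F)
  step 2: F  (read d: F→F)   ← first repeat (F seen earlier)
  step 3: D  (read c: F→D)
  step 4: B  (read d: D→B)
  step 5: F  (read c: B→F)
  step 6: D  (read c: F→D)
  step 7: A  (read c: D→A)
  step 8: F  (read c: A→F)

So i = 1, j = 2, giving x = w[0:1] = c, y = w[1:2] = d, z = w[2:8] = cdcccc.
Check: |xy| = 2 ≤ 6 and |y| = 1 ≥ 1. Reading y takes M from F back to F, so every xyⁱz is accepted.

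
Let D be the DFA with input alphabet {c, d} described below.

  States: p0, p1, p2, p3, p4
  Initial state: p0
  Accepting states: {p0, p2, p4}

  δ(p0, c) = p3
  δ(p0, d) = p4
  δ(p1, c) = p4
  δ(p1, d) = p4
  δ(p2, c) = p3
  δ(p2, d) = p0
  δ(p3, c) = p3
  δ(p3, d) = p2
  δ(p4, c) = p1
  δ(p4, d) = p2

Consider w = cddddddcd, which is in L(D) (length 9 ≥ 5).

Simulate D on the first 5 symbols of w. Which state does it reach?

Run of D on the first 5 characters of w = c d d d d:
  step 0: p0  (start)
  step 1: p3  (read c: p0→p3)
  step 2: p2  (read d: p3→p2)
  step 3: p0  (read d: p2→p0)
  step 4: p4  (read d: p0→p4)
  step 5: p2  (read d: p4→p2)

After reading 5 characters, D is in state p2.

p2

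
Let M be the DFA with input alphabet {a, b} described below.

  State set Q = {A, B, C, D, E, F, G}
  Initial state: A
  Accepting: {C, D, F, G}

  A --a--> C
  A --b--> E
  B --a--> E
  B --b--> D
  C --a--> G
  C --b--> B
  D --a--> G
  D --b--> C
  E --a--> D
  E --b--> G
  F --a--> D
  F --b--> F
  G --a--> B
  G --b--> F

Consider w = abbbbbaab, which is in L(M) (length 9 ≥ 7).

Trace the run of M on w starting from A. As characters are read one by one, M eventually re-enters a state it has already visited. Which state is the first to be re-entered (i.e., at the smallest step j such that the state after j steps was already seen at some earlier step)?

Run of M on w = a b b b b b a a b:
  step 0: A  (start)
  step 1: C  (read a: A→C)
  step 2: B  (read b: C→B)
  step 3: D  (read b: B→D)
  step 4: C  (read b: D→C)   ← first repeat (C seen earlier)
  step 5: B  (read b: C→B)
  step 6: D  (read b: B→D)
  step 7: G  (read a: D→G)
  step 8: B  (read a: G→B)
  step 9: D  (read b: B→D)

The earliest repeat is at step j = 4: M is in C, which it already visited at step i = 1.
The DFA has 7 states, so the proof of the pumping lemma guarantees a repeated state among the first 7+1 visited; the segment between the two visits is the pumpable y.

C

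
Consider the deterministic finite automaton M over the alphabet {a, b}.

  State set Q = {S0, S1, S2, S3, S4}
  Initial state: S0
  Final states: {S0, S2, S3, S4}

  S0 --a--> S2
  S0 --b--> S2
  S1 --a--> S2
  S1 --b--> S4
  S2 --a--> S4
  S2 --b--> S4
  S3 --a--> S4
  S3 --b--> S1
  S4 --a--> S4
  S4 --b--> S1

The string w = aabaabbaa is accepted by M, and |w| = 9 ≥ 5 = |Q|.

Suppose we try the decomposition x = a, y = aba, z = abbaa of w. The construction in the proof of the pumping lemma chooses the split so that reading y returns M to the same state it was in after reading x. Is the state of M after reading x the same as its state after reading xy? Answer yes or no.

Run of M on the first 4 characters of w = a a b a:
  step 0: S0  (start)
  step 1: S2  (read a: S0→S2)
  step 2: S4  (read a: S2→S4)
  step 3: S1  (read b: S4→S1)
  step 4: S2  (read a: S1→S2)

After x (step 1): S2. After xy (step 4): S2.
They match, so y = aba drives M around a cycle from S2 back to itself; pumping y any number of times keeps M in S2 before reading z, and xyⁱz ∈ L(M) for every i ≥ 0.

yes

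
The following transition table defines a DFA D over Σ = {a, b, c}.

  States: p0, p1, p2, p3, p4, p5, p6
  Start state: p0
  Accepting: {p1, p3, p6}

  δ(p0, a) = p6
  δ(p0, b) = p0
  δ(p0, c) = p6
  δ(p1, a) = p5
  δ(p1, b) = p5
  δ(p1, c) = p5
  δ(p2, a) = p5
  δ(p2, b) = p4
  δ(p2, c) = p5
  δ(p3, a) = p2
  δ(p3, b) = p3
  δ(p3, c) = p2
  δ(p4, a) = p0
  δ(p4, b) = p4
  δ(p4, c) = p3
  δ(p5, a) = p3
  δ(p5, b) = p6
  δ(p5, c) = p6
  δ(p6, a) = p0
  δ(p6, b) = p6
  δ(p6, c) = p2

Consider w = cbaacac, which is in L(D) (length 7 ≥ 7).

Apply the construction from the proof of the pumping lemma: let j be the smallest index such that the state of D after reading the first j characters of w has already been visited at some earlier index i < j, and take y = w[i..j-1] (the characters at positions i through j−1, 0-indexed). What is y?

b

State sequence: p0 -c-> p6 -b-> p6 -a-> p0 -a-> p6 -c-> p2 -a-> p5 -c-> p6
First repeat at step 2: p6 was already visited.

So i = 1, j = 2, giving x = w[0:1] = c, y = w[1:2] = b, z = w[2:7] = aacac.
Check: |xy| = 2 ≤ 7 and |y| = 1 ≥ 1. Reading y takes D from p6 back to p6, so every xyⁱz is accepted.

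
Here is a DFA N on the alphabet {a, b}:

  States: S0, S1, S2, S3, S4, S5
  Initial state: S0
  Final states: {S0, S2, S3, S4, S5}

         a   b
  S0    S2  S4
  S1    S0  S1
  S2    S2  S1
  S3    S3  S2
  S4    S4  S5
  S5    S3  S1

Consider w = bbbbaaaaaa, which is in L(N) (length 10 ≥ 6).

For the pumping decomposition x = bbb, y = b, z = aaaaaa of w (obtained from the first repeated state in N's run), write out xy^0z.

bbbaaaaaa

xy⁰z = xz = bbb·aaaaaa = bbbaaaaaa.
Reading y = b takes N from S1 back to S1, so after x the machine is still in S1, and z then leads to the accepting state S2. Hence bbbaaaaaa ∈ L(N).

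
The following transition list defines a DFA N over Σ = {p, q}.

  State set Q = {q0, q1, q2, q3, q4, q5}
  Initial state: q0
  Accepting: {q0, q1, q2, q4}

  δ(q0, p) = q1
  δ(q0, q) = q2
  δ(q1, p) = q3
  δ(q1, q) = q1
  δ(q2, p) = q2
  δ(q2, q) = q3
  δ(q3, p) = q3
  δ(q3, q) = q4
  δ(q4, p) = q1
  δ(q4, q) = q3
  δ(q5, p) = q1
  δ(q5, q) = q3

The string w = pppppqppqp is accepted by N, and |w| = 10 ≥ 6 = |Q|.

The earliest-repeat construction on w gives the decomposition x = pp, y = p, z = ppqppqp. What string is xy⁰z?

ppppqppqp

xy⁰z = xz = pp·ppqppqp = ppppqppqp.
Reading y = p takes N from q3 back to q3, so after x the machine is still in q3, and z then leads to the accepting state q1. Hence ppppqppqp ∈ L(N).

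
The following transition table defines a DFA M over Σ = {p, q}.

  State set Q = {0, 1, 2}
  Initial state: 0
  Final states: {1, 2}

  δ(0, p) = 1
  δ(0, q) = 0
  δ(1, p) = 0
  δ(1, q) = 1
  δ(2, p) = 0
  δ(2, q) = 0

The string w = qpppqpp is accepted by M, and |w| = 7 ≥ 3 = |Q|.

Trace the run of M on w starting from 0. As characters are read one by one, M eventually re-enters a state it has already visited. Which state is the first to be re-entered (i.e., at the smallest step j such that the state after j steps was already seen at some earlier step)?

0

Run of M on w = q p p p q p p:
  step 0: 0  (start)
  step 1: 0  (read q: 0→0)   ← first repeat (0 seen earlier)
  step 2: 1  (read p: 0→1)
  step 3: 0  (read p: 1→0)
  step 4: 1  (read p: 0→1)
  step 5: 1  (read q: 1→1)
  step 6: 0  (read p: 1→0)
  step 7: 1  (read p: 0→1)

The earliest repeat is at step j = 1: M is in 0, which it already visited at step i = 0.
With |Q| = 3, pigeonhole forces a state repeat no later than step 3; the substring read between the first and second visits to that state can be pumped.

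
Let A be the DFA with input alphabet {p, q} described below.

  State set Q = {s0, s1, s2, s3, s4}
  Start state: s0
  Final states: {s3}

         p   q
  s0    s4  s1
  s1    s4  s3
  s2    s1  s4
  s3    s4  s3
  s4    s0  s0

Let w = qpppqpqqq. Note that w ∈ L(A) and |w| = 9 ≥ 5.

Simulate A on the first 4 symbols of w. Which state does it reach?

s4

Run of A on the first 4 characters of w = q p p p:
  step 0: s0  (start)
  step 1: s1  (read q: s0→s1)
  step 2: s4  (read p: s1→s4)
  step 3: s0  (read p: s4→s0)
  step 4: s4  (read p: s0→s4)

After reading 4 characters, A is in state s4.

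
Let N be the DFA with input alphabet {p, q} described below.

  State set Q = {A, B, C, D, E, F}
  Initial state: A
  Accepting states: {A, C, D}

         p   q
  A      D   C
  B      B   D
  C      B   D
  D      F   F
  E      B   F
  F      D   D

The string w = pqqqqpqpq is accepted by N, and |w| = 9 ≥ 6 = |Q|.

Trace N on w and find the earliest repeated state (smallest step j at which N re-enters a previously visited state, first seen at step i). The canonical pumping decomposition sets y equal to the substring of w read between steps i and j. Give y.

State sequence: A -p-> D -q-> F -q-> D -q-> F -q-> D -p-> F -q-> D -p-> F -q-> D
First repeat at step 3: D was already visited.

So i = 1, j = 3, giving x = w[0:1] = p, y = w[1:3] = qq, z = w[3:9] = qqpqpq.
Check: |xy| = 3 ≤ 6 and |y| = 2 ≥ 1. Reading y takes N from D back to D, so every xyⁱz is accepted.

qq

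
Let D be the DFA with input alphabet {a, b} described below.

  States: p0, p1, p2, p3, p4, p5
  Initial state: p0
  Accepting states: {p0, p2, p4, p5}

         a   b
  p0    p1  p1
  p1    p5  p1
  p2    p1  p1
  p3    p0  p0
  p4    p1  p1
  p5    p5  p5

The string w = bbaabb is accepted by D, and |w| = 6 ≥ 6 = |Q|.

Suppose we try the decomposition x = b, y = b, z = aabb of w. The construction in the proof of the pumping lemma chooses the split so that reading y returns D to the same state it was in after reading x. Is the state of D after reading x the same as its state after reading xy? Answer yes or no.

yes

Run of D on the first 2 characters of w = b b:
  step 0: p0  (start)
  step 1: p1  (read b: p0→p1)
  step 2: p1  (read b: p1→p1)

After x (step 1): p1. After xy (step 2): p1.
They match, so y = b drives D around a cycle from p1 back to itself; pumping y any number of times keeps D in p1 before reading z, and xyⁱz ∈ L(D) for every i ≥ 0.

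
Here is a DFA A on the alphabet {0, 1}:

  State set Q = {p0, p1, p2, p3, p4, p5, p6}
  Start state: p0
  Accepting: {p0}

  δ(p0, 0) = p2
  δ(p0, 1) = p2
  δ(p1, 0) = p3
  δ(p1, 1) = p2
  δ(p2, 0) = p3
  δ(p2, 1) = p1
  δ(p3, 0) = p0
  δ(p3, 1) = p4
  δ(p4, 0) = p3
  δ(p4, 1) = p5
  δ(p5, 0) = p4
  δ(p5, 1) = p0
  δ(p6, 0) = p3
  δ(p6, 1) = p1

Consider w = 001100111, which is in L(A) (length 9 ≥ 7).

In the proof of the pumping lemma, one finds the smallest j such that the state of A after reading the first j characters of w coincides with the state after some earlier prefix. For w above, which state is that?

p4

State sequence: p0 -0-> p2 -0-> p3 -1-> p4 -1-> p5 -0-> p4 -0-> p3 -1-> p4 -1-> p5 -1-> p0
First repeat at step 5: p4 was already visited.

The earliest repeat is at step j = 5: A is in p4, which it already visited at step i = 3.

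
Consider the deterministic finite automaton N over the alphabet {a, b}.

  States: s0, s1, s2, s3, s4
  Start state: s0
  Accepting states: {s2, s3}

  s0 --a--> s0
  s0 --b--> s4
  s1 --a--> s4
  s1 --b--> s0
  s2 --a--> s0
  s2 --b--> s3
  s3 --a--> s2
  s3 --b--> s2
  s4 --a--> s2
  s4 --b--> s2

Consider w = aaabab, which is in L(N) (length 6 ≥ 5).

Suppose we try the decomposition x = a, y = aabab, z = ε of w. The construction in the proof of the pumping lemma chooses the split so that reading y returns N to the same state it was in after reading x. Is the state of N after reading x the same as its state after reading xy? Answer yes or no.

no

Run of N on the first 6 characters of w = a a a b a b:
  step 0: s0  (start)
  step 1: s0  (read a: s0→s0)
  step 2: s0  (read a: s0→s0)
  step 3: s0  (read a: s0→s0)
  step 4: s4  (read b: s0→s4)
  step 5: s2  (read a: s4→s2)
  step 6: s3  (read b: s2→s3)

After x (step 1): s0. After xy (step 6): s3.
They differ (s0 ≠ s3), so y is not a cycle from the state after x; this split is not the one the pumping-lemma construction produces, and pumping y need not keep the string in L(N).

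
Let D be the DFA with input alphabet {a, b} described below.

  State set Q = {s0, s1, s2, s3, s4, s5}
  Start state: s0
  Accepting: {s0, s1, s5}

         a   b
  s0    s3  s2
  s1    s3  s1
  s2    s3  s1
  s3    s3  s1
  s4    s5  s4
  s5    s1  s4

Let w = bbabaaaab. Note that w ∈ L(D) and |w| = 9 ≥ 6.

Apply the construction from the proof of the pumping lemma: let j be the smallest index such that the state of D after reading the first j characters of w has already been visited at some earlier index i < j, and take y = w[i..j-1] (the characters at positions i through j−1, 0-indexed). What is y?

ab

State sequence: s0 -b-> s2 -b-> s1 -a-> s3 -b-> s1 -a-> s3 -a-> s3 -a-> s3 -a-> s3 -b-> s1
First repeat at step 4: s1 was already visited.

So i = 2, j = 4, giving x = w[0:2] = bb, y = w[2:4] = ab, z = w[4:9] = aaaab.
Check: |xy| = 4 ≤ 6 and |y| = 2 ≥ 1. Reading y takes D from s1 back to s1, so every xyⁱz is accepted.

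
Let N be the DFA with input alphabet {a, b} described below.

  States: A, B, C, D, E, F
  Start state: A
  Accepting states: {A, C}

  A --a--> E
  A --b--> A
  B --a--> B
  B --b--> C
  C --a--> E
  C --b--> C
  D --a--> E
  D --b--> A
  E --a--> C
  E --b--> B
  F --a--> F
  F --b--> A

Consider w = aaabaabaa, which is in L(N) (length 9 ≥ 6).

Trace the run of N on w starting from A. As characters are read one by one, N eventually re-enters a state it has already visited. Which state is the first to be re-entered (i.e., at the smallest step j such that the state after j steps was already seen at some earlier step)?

State sequence: A -a-> E -a-> C -a-> E -b-> B -a-> B -a-> B -b-> C -a-> E -a-> C
First repeat at step 3: E was already visited.

The earliest repeat is at step j = 3: N is in E, which it already visited at step i = 1.
Since N has 6 states, any run of length ≥ 6 visits 6+1 states, so by pigeonhole some state repeats within the first 6 steps — that repeat gives the pumpable loop.

E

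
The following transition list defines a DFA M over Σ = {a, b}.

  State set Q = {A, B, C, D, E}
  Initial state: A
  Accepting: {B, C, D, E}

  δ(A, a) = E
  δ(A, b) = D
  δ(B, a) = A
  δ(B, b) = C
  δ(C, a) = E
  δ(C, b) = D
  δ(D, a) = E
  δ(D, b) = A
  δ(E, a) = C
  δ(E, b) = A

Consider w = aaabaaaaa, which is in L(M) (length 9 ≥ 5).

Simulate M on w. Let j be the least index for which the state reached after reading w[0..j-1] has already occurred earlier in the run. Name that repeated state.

E

State sequence: A -a-> E -a-> C -a-> E -b-> A -a-> E -a-> C -a-> E -a-> C -a-> E
First repeat at step 3: E was already visited.

The earliest repeat is at step j = 3: M is in E, which it already visited at step i = 1.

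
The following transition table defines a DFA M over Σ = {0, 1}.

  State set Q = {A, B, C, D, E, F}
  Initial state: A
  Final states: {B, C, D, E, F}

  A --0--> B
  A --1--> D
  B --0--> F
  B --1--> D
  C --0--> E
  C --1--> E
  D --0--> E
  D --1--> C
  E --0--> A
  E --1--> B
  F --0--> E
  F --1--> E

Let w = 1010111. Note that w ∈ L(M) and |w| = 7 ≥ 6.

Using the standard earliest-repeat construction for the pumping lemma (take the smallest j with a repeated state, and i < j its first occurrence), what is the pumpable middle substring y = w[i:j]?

101

Run of M on w = 1 0 1 0 1 1 1:
  step 0: A  (start)
  step 1: D  (read 1: A→D)
  step 2: E  (read 0: D→E)
  step 3: B  (read 1: E→B)
  step 4: F  (read 0: B→F)
  step 5: E  (read 1: F→E)   ← first repeat (E seen earlier)
  step 6: B  (read 1: E→B)
  step 7: D  (read 1: B→D)

So i = 2, j = 5, giving x = w[0:2] = 10, y = w[2:5] = 101, z = w[5:7] = 11.
Check: |xy| = 5 ≤ 6 and |y| = 3 ≥ 1. Reading y takes M from E back to E, so every xyⁱz is accepted.
The DFA has 6 states, so the proof of the pumping lemma guarantees a repeated state among the first 6+1 visited; the segment between the two visits is the pumpable y.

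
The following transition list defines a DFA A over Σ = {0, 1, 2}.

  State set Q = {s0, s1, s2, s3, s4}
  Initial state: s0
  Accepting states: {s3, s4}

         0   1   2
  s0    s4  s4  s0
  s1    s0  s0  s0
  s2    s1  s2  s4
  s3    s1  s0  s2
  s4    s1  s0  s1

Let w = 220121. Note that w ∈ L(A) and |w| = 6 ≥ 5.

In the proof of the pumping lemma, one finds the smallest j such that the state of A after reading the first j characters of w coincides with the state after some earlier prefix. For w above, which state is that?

s0

State sequence: s0 -2-> s0 -2-> s0 -0-> s4 -1-> s0 -2-> s0 -1-> s4
First repeat at step 1: s0 was already visited.

The earliest repeat is at step j = 1: A is in s0, which it already visited at step i = 0.
With |Q| = 5, pigeonhole forces a state repeat no later than step 5; the substring read between the first and second visits to that state can be pumped.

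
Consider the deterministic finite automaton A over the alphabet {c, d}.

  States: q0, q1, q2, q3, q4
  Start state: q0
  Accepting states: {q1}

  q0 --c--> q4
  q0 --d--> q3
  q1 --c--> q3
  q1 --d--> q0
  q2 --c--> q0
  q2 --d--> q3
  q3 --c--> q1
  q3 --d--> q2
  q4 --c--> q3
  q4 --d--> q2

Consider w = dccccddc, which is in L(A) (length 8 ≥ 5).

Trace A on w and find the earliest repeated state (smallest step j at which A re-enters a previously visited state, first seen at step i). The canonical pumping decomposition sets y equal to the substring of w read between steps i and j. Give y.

State sequence: q0 -d-> q3 -c-> q1 -c-> q3 -c-> q1 -c-> q3 -d-> q2 -d-> q3 -c-> q1
First repeat at step 3: q3 was already visited.

So i = 1, j = 3, giving x = w[0:1] = d, y = w[1:3] = cc, z = w[3:8] = ccddc.
Check: |xy| = 3 ≤ 5 and |y| = 2 ≥ 1. Reading y takes A from q3 back to q3, so every xyⁱz is accepted.
With |Q| = 5, pigeonhole forces a state repeat no later than step 5; the substring read between the first and second visits to that state can be pumped.

cc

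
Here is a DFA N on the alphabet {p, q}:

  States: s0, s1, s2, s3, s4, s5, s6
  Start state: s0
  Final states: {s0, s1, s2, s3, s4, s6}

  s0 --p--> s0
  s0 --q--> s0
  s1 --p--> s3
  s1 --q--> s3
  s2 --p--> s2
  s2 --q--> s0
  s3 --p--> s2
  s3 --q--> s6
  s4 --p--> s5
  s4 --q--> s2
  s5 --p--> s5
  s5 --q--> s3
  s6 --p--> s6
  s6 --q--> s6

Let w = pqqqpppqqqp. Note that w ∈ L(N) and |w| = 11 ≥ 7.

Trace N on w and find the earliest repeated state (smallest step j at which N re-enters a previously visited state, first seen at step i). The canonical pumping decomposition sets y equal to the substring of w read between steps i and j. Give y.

p

State sequence: s0 -p-> s0 -q-> s0 -q-> s0 -q-> s0 -p-> s0 -p-> s0 -p-> s0 -q-> s0 -q-> s0 -q-> s0 -p-> s0
First repeat at step 1: s0 was already visited.

So i = 0, j = 1, giving x = w[0:0] = ε, y = w[0:1] = p, z = w[1:11] = qqqpppqqqp.
Check: |xy| = 1 ≤ 7 and |y| = 1 ≥ 1. Reading y takes N from s0 back to s0, so every xyⁱz is accepted.
With |Q| = 7, pigeonhole forces a state repeat no later than step 7; the substring read between the first and second visits to that state can be pumped.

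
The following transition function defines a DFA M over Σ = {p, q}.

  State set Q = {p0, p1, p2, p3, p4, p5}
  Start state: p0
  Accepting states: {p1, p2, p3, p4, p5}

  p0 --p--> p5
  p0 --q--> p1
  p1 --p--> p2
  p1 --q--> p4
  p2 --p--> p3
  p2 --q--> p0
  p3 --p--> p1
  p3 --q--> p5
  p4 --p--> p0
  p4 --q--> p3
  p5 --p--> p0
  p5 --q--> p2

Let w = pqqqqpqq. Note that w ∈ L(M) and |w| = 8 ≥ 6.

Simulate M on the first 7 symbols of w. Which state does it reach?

Run of M on the first 7 characters of w = p q q q q p q:
  step 0: p0  (start)
  step 1: p5  (read p: p0→p5)
  step 2: p2  (read q: p5→p2)
  step 3: p0  (read q: p2→p0)
  step 4: p1  (read q: p0→p1)
  step 5: p4  (read q: p1→p4)
  step 6: p0  (read p: p4→p0)
  step 7: p1  (read q: p0→p1)

After reading 7 characters, M is in state p1.
(This kind of state-tracing is the core of the pumping-lemma construction: with 6 states, pigeonhole forces a repeat within the first 6 steps.)

p1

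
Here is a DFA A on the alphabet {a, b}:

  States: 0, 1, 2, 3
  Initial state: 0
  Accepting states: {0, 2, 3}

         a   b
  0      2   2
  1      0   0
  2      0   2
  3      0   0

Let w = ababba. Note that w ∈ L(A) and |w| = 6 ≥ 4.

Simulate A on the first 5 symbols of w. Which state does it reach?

2

State sequence: 0 -a-> 2 -b-> 2 -a-> 0 -b-> 2 -b-> 2

After reading 5 characters, A is in state 2.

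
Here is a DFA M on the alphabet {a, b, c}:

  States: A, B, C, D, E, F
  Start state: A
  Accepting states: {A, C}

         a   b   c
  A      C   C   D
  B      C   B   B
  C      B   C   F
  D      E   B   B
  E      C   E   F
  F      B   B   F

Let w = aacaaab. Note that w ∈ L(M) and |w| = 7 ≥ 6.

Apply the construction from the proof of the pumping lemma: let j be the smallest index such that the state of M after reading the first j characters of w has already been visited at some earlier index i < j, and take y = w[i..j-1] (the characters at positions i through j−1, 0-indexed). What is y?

c

Run of M on w = a a c a a a b:
  step 0: A  (start)
  step 1: C  (read a: A→C)
  step 2: B  (read a: C→B)
  step 3: B  (read c: B→B)   ← first repeat (B seen earlier)
  step 4: C  (read a: B→C)
  step 5: B  (read a: C→B)
  step 6: C  (read a: B→C)
  step 7: C  (read b: C→C)

So i = 2, j = 3, giving x = w[0:2] = aa, y = w[2:3] = c, z = w[3:7] = aaab.
Check: |xy| = 3 ≤ 6 and |y| = 1 ≥ 1. Reading y takes M from B back to B, so every xyⁱz is accepted.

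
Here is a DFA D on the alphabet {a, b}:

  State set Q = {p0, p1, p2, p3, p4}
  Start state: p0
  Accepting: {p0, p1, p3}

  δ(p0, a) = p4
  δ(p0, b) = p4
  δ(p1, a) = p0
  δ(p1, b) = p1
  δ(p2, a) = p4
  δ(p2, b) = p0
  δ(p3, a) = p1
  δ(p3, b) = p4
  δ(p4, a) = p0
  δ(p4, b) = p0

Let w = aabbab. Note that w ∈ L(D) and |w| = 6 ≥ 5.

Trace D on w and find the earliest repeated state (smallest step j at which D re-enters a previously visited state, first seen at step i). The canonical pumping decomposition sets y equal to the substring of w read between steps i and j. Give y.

Run of D on w = a a b b a b:
  step 0: p0  (start)
  step 1: p4  (read a: p0→p4)
  step 2: p0  (read a: p4→p0)   ← first repeat (p0 seen earlier)
  step 3: p4  (read b: p0→p4)
  step 4: p0  (read b: p4→p0)
  step 5: p4  (read a: p0→p4)
  step 6: p0  (read b: p4→p0)

So i = 0, j = 2, giving x = w[0:0] = ε, y = w[0:2] = aa, z = w[2:6] = bbab.
Check: |xy| = 2 ≤ 5 and |y| = 2 ≥ 1. Reading y takes D from p0 back to p0, so every xyⁱz is accepted.

aa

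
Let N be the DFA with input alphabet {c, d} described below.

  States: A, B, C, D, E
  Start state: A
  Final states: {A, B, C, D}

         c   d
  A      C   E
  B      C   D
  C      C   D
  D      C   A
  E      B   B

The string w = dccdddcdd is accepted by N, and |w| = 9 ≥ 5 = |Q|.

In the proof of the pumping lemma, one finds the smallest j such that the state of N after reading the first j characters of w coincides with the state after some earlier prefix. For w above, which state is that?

State sequence: A -d-> E -c-> B -c-> C -d-> D -d-> A -d-> E -c-> B -d-> D -d-> A
First repeat at step 5: A was already visited.

The earliest repeat is at step j = 5: N is in A, which it already visited at step i = 0.

A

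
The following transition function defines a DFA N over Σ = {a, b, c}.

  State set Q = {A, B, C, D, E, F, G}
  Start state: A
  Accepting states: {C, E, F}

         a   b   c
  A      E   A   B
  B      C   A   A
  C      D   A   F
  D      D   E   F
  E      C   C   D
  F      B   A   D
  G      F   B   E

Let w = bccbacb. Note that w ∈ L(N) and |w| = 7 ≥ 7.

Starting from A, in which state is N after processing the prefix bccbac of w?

Run of N on the first 6 characters of w = b c c b a c:
  step 0: A  (start)
  step 1: A  (read b: A→A)
  step 2: B  (read c: A→B)
  step 3: A  (read c: B→A)
  step 4: A  (read b: A→A)
  step 5: E  (read a: A→E)
  step 6: D  (read c: E→D)

After reading 6 characters, N is in state D.

D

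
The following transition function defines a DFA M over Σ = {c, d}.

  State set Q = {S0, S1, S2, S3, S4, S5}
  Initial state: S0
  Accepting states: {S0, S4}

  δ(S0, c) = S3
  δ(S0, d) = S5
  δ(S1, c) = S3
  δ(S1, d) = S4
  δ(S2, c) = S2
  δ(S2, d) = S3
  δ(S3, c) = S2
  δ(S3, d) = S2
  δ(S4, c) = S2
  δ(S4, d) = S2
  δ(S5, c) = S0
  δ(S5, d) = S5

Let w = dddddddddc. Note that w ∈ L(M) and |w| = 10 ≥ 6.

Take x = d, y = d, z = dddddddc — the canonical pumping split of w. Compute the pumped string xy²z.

xy^2z = d·d·d·dddddddc = ddddddddddc.
Reading y = d takes M from S5 back to S5, so after x·y·y the machine is still in S5, and z then leads to the accepting state S0. Hence ddddddddddc ∈ L(M).

ddddddddddc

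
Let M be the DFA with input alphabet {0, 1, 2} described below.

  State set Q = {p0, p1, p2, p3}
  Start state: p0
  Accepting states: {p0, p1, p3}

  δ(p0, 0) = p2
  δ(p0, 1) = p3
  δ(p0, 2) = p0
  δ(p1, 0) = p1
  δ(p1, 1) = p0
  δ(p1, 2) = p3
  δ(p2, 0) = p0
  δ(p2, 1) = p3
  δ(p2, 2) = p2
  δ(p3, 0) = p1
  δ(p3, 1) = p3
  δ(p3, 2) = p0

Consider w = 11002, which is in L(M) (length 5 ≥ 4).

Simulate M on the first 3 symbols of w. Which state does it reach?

p1

Run of M on the first 3 characters of w = 1 1 0:
  step 0: p0  (start)
  step 1: p3  (read 1: p0→p3)
  step 2: p3  (read 1: p3→p3)
  step 3: p1  (read 0: p3→p1)

After reading 3 characters, M is in state p1.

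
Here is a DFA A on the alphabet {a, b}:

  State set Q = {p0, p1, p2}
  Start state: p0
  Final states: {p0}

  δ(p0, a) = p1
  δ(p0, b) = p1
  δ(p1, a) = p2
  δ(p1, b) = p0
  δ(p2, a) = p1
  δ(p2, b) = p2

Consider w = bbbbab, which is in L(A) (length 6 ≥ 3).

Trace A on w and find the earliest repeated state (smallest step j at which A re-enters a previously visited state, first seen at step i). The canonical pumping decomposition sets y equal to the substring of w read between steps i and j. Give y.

State sequence: p0 -b-> p1 -b-> p0 -b-> p1 -b-> p0 -a-> p1 -b-> p0
First repeat at step 2: p0 was already visited.

So i = 0, j = 2, giving x = w[0:0] = ε, y = w[0:2] = bb, z = w[2:6] = bbab.
Check: |xy| = 2 ≤ 3 and |y| = 2 ≥ 1. Reading y takes A from p0 back to p0, so every xyⁱz is accepted.

bb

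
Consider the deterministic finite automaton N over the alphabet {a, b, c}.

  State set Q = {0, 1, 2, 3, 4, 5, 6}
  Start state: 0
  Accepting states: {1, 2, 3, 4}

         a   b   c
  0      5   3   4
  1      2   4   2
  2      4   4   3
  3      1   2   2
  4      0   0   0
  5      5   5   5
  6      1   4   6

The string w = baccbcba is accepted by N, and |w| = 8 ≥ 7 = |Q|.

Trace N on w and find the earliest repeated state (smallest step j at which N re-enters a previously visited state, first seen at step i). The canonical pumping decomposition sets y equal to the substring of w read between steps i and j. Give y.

acc

Run of N on w = b a c c b c b a:
  step 0: 0  (start)
  step 1: 3  (read b: 0→3)
  step 2: 1  (read a: 3→1)
  step 3: 2  (read c: 1→2)
  step 4: 3  (read c: 2→3)   ← first repeat (3 seen earlier)
  step 5: 2  (read b: 3→2)
  step 6: 3  (read c: 2→3)
  step 7: 2  (read b: 3→2)
  step 8: 4  (read a: 2→4)

So i = 1, j = 4, giving x = w[0:1] = b, y = w[1:4] = acc, z = w[4:8] = bcba.
Check: |xy| = 4 ≤ 7 and |y| = 3 ≥ 1. Reading y takes N from 3 back to 3, so every xyⁱz is accepted.
Pumping length from the standard proof: p = 7 (the number of states). The repeated state found above gives |xy| = j ≤ 7 and |y| = j − i ≥ 1.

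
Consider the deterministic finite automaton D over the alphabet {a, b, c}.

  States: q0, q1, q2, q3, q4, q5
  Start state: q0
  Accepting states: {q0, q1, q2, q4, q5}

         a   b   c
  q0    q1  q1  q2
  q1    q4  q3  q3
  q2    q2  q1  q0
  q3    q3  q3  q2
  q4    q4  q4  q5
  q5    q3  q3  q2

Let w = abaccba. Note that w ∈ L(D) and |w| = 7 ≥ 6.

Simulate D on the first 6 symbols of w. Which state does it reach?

State sequence: q0 -a-> q1 -b-> q3 -a-> q3 -c-> q2 -c-> q0 -b-> q1

After reading 6 characters, D is in state q1.

q1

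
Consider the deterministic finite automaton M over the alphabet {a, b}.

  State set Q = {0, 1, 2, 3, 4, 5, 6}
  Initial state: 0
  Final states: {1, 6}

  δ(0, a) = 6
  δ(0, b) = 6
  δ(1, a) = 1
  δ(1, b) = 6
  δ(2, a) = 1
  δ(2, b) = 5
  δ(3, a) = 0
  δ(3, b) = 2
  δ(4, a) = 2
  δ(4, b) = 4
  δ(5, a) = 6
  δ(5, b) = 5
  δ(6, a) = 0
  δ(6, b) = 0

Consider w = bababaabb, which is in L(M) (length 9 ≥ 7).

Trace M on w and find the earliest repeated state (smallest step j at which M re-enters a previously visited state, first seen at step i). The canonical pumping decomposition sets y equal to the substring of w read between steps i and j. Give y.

State sequence: 0 -b-> 6 -a-> 0 -b-> 6 -a-> 0 -b-> 6 -a-> 0 -a-> 6 -b-> 0 -b-> 6
First repeat at step 2: 0 was already visited.

So i = 0, j = 2, giving x = w[0:0] = ε, y = w[0:2] = ba, z = w[2:9] = babaabb.
Check: |xy| = 2 ≤ 7 and |y| = 2 ≥ 1. Reading y takes M from 0 back to 0, so every xyⁱz is accepted.
Since M has 7 states, any run of length ≥ 7 visits 7+1 states, so by pigeonhole some state repeats within the first 7 steps — that repeat gives the pumpable loop.

ba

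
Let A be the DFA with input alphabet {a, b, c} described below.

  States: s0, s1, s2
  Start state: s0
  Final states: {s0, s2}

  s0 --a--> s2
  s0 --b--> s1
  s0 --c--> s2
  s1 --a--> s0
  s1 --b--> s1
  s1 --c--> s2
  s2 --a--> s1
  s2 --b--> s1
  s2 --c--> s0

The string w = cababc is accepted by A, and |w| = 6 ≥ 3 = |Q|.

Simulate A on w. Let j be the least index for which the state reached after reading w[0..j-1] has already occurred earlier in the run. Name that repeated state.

s1

State sequence: s0 -c-> s2 -a-> s1 -b-> s1 -a-> s0 -b-> s1 -c-> s2
First repeat at step 3: s1 was already visited.

The earliest repeat is at step j = 3: A is in s1, which it already visited at step i = 2.
The DFA has 3 states, so the proof of the pumping lemma guarantees a repeated state among the first 3+1 visited; the segment between the two visits is the pumpable y.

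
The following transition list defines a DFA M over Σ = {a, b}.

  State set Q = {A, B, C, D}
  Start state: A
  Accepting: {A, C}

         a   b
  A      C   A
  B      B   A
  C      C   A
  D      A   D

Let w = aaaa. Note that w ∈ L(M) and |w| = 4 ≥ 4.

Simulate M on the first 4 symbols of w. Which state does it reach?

C

State sequence: A -a-> C -a-> C -a-> C -a-> C

After reading 4 characters, M is in state C.
(This kind of state-tracing is the core of the pumping-lemma construction: with 4 states, pigeonhole forces a repeat within the first 4 steps.)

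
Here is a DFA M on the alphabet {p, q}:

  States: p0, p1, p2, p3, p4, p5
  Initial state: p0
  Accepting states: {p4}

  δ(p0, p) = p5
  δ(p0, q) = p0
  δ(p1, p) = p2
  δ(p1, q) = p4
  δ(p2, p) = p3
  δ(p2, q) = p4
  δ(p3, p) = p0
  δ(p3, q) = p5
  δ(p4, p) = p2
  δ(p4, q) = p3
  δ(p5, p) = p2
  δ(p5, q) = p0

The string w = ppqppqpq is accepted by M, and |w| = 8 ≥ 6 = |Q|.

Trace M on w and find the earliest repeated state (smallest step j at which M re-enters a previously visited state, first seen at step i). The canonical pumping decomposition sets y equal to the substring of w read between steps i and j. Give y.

qp

State sequence: p0 -p-> p5 -p-> p2 -q-> p4 -p-> p2 -p-> p3 -q-> p5 -p-> p2 -q-> p4
First repeat at step 4: p2 was already visited.

So i = 2, j = 4, giving x = w[0:2] = pp, y = w[2:4] = qp, z = w[4:8] = pqpq.
Check: |xy| = 4 ≤ 6 and |y| = 2 ≥ 1. Reading y takes M from p2 back to p2, so every xyⁱz is accepted.
Pumping length from the standard proof: p = 6 (the number of states). The repeated state found above gives |xy| = j ≤ 6 and |y| = j − i ≥ 1.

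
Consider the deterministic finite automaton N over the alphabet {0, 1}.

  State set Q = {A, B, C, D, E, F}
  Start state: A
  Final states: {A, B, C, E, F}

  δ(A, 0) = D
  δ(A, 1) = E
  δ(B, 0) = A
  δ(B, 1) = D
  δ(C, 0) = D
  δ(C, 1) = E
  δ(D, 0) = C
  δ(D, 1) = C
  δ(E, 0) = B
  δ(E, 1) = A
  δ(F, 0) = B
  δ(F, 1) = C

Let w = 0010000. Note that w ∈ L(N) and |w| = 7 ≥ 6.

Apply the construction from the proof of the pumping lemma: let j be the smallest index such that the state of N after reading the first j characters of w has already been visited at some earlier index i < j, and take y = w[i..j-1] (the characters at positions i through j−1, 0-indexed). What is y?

00100

State sequence: A -0-> D -0-> C -1-> E -0-> B -0-> A -0-> D -0-> C
First repeat at step 5: A was already visited.

So i = 0, j = 5, giving x = w[0:0] = ε, y = w[0:5] = 00100, z = w[5:7] = 00.
Check: |xy| = 5 ≤ 6 and |y| = 5 ≥ 1. Reading y takes N from A back to A, so every xyⁱz is accepted.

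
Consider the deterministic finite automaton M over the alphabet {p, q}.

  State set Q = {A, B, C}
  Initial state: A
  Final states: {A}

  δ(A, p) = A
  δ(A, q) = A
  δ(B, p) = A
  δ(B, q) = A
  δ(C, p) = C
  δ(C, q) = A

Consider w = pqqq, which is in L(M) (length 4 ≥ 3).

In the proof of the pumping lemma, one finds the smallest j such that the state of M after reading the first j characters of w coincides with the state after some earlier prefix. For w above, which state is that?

A

State sequence: A -p-> A -q-> A -q-> A -q-> A
First repeat at step 1: A was already visited.

The earliest repeat is at step j = 1: M is in A, which it already visited at step i = 0.
Pumping length from the standard proof: p = 3 (the number of states). The repeated state found above gives |xy| = j ≤ 3 and |y| = j − i ≥ 1.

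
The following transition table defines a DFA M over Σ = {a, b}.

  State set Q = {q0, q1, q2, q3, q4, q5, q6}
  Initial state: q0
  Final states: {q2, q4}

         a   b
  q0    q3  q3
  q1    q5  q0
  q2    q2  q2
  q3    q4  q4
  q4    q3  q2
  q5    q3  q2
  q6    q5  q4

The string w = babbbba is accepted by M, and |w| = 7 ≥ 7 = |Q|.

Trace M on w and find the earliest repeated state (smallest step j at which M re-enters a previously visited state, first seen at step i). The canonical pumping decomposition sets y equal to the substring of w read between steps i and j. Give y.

b

State sequence: q0 -b-> q3 -a-> q4 -b-> q2 -b-> q2 -b-> q2 -b-> q2 -a-> q2
First repeat at step 4: q2 was already visited.

So i = 3, j = 4, giving x = w[0:3] = bab, y = w[3:4] = b, z = w[4:7] = bba.
Check: |xy| = 4 ≤ 7 and |y| = 1 ≥ 1. Reading y takes M from q2 back to q2, so every xyⁱz is accepted.
With |Q| = 7, pigeonhole forces a state repeat no later than step 7; the substring read between the first and second visits to that state can be pumped.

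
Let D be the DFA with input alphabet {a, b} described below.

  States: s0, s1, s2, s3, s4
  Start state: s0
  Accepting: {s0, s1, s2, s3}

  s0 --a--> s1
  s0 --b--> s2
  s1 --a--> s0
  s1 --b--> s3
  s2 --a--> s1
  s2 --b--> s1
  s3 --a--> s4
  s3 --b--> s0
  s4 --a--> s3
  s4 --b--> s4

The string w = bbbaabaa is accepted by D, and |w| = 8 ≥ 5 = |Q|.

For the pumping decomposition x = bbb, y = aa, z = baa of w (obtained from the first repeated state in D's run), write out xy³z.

xy^3z = bbb·aa·aa·aa·baa = bbbaaaaaabaa.
Reading y = aa takes D from s3 back to s3, so after x·y·y·y the machine is still in s3, and z then leads to the accepting state s0. Hence bbbaaaaaabaa ∈ L(D).

bbbaaaaaabaa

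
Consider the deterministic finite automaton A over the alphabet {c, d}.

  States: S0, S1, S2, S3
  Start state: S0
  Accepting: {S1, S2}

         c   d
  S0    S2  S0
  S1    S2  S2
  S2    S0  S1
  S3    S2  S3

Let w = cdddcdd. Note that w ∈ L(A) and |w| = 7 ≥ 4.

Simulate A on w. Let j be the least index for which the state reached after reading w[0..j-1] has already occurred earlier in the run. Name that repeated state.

Run of A on w = c d d d c d d:
  step 0: S0  (start)
  step 1: S2  (read c: S0→S2)
  step 2: S1  (read d: S2→S1)
  step 3: S2  (read d: S1→S2)   ← first repeat (S2 seen earlier)
  step 4: S1  (read d: S2→S1)
  step 5: S2  (read c: S1→S2)
  step 6: S1  (read d: S2→S1)
  step 7: S2  (read d: S1→S2)

The earliest repeat is at step j = 3: A is in S2, which it already visited at step i = 1.

S2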